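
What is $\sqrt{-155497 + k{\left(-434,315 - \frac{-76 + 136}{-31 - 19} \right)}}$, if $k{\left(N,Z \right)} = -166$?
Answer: $i \sqrt{155663} \approx 394.54 i$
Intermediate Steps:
$\sqrt{-155497 + k{\left(-434,315 - \frac{-76 + 136}{-31 - 19} \right)}} = \sqrt{-155497 - 166} = \sqrt{-155663} = i \sqrt{155663}$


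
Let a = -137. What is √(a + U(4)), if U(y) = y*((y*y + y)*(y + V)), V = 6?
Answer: √663 ≈ 25.749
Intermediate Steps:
U(y) = y*(6 + y)*(y + y²) (U(y) = y*((y*y + y)*(y + 6)) = y*((y² + y)*(6 + y)) = y*((y + y²)*(6 + y)) = y*((6 + y)*(y + y²)) = y*(6 + y)*(y + y²))
√(a + U(4)) = √(-137 + 4²*(6 + 4² + 7*4)) = √(-137 + 16*(6 + 16 + 28)) = √(-137 + 16*50) = √(-137 + 800) = √663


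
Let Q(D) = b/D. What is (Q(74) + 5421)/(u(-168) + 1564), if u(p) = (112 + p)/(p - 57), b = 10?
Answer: 22565475/6511186 ≈ 3.4656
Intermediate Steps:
Q(D) = 10/D
u(p) = (112 + p)/(-57 + p)
(Q(74) + 5421)/(u(-168) + 1564) = (10/74 + 5421)/((112 - 168)/(-57 - 168) + 1564) = (10*(1/74) + 5421)/(-56/(-225) + 1564) = (5/37 + 5421)/(-1/225*(-56) + 1564) = 200582/(37*(56/225 + 1564)) = 200582/(37*(351956/225)) = (200582/37)*(225/351956) = 22565475/6511186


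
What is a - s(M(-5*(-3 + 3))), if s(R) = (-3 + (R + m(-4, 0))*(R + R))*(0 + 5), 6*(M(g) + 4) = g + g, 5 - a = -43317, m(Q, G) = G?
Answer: 43177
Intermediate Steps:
a = 43322 (a = 5 - 1*(-43317) = 5 + 43317 = 43322)
M(g) = -4 + g/3 (M(g) = -4 + (g + g)/6 = -4 + (2*g)/6 = -4 + g/3)
s(R) = -15 + 10*R² (s(R) = (-3 + (R + 0)*(R + R))*(0 + 5) = (-3 + R*(2*R))*5 = (-3 + 2*R²)*5 = -15 + 10*R²)
a - s(M(-5*(-3 + 3))) = 43322 - (-15 + 10*(-4 + (-5*(-3 + 3))/3)²) = 43322 - (-15 + 10*(-4 + (-5*0)/3)²) = 43322 - (-15 + 10*(-4 + (⅓)*0)²) = 43322 - (-15 + 10*(-4 + 0)²) = 43322 - (-15 + 10*(-4)²) = 43322 - (-15 + 10*16) = 43322 - (-15 + 160) = 43322 - 1*145 = 43322 - 145 = 43177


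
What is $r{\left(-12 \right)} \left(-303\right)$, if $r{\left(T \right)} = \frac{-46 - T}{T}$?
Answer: $- \frac{1717}{2} \approx -858.5$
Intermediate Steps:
$r{\left(T \right)} = \frac{-46 - T}{T}$
$r{\left(-12 \right)} \left(-303\right) = \frac{-46 - -12}{-12} \left(-303\right) = - \frac{-46 + 12}{12} \left(-303\right) = \left(- \frac{1}{12}\right) \left(-34\right) \left(-303\right) = \frac{17}{6} \left(-303\right) = - \frac{1717}{2}$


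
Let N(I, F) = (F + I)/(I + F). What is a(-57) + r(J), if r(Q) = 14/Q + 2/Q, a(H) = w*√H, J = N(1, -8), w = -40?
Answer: 16 - 40*I*√57 ≈ 16.0 - 301.99*I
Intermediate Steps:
N(I, F) = 1 (N(I, F) = (F + I)/(F + I) = 1)
J = 1
a(H) = -40*√H
r(Q) = 16/Q
a(-57) + r(J) = -40*I*√57 + 16/1 = -40*I*√57 + 16*1 = -40*I*√57 + 16 = 16 - 40*I*√57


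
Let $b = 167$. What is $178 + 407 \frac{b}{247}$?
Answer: $\frac{111935}{247} \approx 453.18$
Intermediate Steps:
$178 + 407 \frac{b}{247} = 178 + 407 \cdot \frac{167}{247} = 178 + \frac{67969}{247} = \frac{111935}{247}$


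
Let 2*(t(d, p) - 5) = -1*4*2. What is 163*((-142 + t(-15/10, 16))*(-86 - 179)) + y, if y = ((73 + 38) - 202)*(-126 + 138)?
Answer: 6089403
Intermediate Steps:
t(d, p) = 1 (t(d, p) = 5 + (-1*4*2)/2 = 5 + (-4*2)/2 = 5 + (½)*(-8) = 5 - 4 = 1)
y = -1092 (y = (111 - 202)*12 = -91*12 = -1092)
163*((-142 + t(-15/10, 16))*(-86 - 179)) + y = 163*((-142 + 1)*(-86 - 179)) - 1092 = 163*(-141*(-265)) - 1092 = 163*37365 - 1092 = 6090495 - 1092 = 6089403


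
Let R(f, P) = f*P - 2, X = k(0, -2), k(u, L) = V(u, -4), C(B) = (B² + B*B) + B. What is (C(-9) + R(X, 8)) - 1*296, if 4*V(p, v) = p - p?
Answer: -145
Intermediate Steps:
V(p, v) = 0 (V(p, v) = (p - p)/4 = (¼)*0 = 0)
C(B) = B + 2*B² (C(B) = (B² + B²) + B = 2*B² + B = B + 2*B²)
k(u, L) = 0
X = 0
R(f, P) = -2 + P*f (R(f, P) = P*f - 2 = -2 + P*f)
(C(-9) + R(X, 8)) - 1*296 = (-9*(1 + 2*(-9)) + (-2 + 8*0)) - 1*296 = (-9*(1 - 18) + (-2 + 0)) - 296 = (-9*(-17) - 2) - 296 = (153 - 2) - 296 = 151 - 296 = -145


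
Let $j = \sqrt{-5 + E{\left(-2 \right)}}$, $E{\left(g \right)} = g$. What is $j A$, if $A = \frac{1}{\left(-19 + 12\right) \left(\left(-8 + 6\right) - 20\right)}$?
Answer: $\frac{i \sqrt{7}}{154} \approx 0.01718 i$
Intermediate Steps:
$A = \frac{1}{154}$ ($A = \frac{1}{\left(-7\right) \left(-2 - 20\right)} = \frac{1}{\left(-7\right) \left(-22\right)} = \frac{1}{154} \approx 0.0064935$)
$j = i \sqrt{7}$ ($j = \sqrt{-5 - 2} = \sqrt{-7} = i \sqrt{7} \approx 2.6458 i$)
$j A = i \sqrt{7} \cdot \frac{1}{154} = \frac{i \sqrt{7}}{154}$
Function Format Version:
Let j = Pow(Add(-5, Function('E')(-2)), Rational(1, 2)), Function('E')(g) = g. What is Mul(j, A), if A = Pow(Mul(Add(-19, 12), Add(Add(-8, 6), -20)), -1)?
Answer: Mul(Rational(1, 154), I, Pow(7, Rational(1, 2))) ≈ Mul(0.017180, I)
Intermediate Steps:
A = Rational(1, 154) (A = Pow(Mul(-7, Add(-2, -20)), -1) = Pow(Mul(-7, -22), -1) = Pow(154, -1) = Rational(1, 154) ≈ 0.0064935)
j = Mul(I, Pow(7, Rational(1, 2))) (j = Pow(Add(-5, -2), Rational(1, 2)) = Pow(-7, Rational(1, 2)) = Mul(I, Pow(7, Rational(1, 2))) ≈ Mul(2.6458, I))
Mul(j, A) = Mul(Mul(I, Pow(7, Rational(1, 2))), Rational(1, 154)) = Mul(Rational(1, 154), I, Pow(7, Rational(1, 2)))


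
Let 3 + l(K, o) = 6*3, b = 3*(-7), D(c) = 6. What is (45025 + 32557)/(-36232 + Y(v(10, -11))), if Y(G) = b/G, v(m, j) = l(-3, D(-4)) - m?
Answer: -387910/181181 ≈ -2.1410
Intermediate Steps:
b = -21
l(K, o) = 15 (l(K, o) = -3 + 6*3 = -3 + 18 = 15)
v(m, j) = 15 - m
Y(G) = -21/G
(45025 + 32557)/(-36232 + Y(v(10, -11))) = (45025 + 32557)/(-36232 - 21/(15 - 1*10)) = 77582/(-36232 - 21/(15 - 10)) = 77582/(-36232 - 21/5) = 77582/(-181181/5) = 77582*(-5/181181) = -387910/181181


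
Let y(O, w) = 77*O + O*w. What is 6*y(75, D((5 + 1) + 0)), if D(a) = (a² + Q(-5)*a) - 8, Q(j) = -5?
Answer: 33750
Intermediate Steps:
D(a) = -8 + a² - 5*a (D(a) = (a² - 5*a) - 8 = -8 + a² - 5*a)
6*y(75, D((5 + 1) + 0)) = 6*(75*(77 + (-8 + ((5 + 1) + 0)² - 5*((5 + 1) + 0)))) = 6*(75*(77 + (-8 + (6 + 0)² - 5*(6 + 0)))) = 6*(75*(77 + (-8 + 6² - 5*6))) = 6*(75*(77 + (-8 + 36 - 30))) = 6*(75*(77 - 2)) = 6*(75*75) = 6*5625 = 33750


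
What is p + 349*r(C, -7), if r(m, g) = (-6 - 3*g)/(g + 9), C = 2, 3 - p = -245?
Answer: 5731/2 ≈ 2865.5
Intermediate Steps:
p = 248 (p = 3 - 1*(-245) = 3 + 245 = 248)
r(m, g) = (-6 - 3*g)/(9 + g)
p + 349*r(C, -7) = 248 + 349*(3*(-2 - 1*(-7))/(9 - 7)) = 248 + 349*(3*(-2 + 7)/2) = 248 + 349*(3*(½)*5) = 248 + 349*(15/2) = 248 + 5235/2 = 5731/2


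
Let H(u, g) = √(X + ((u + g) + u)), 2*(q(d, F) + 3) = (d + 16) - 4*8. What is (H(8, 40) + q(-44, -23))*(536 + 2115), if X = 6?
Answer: -87483 + 2651*√62 ≈ -66609.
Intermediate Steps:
q(d, F) = -11 + d/2 (q(d, F) = -3 + ((d + 16) - 4*8)/2 = -3 + ((16 + d) - 32)/2 = -3 + (-16 + d)/2 = -3 + (-8 + d/2) = -11 + d/2)
H(u, g) = √(6 + g + 2*u) (H(u, g) = √(6 + ((u + g) + u)) = √(6 + ((g + u) + u)) = √(6 + (g + 2*u)) = √(6 + g + 2*u))
(H(8, 40) + q(-44, -23))*(536 + 2115) = (√(6 + 40 + 2*8) + (-11 + (½)*(-44)))*(536 + 2115) = (√(6 + 40 + 16) + (-11 - 22))*2651 = (√62 - 33)*2651 = (-33 + √62)*2651 = -87483 + 2651*√62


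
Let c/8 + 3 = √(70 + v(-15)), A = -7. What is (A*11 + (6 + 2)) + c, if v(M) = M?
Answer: -93 + 8*√55 ≈ -33.670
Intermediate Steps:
c = -24 + 8*√55 (c = -24 + 8*√(70 - 15) = -24 + 8*√55 ≈ 35.330)
(A*11 + (6 + 2)) + c = (-7*11 + (6 + 2)) + (-24 + 8*√55) = (-77 + 8) + (-24 + 8*√55) = -69 + (-24 + 8*√55) = -93 + 8*√55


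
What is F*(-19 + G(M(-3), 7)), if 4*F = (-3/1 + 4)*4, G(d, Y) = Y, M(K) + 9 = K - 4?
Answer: -12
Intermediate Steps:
M(K) = -13 + K (M(K) = -9 + (K - 4) = -9 + (-4 + K) = -13 + K)
F = 1 (F = ((-3/1 + 4)*4)/4 = ((-3*1 + 4)*4)/4 = ((-3 + 4)*4)/4 = (1*4)/4 = (1/4)*4 = 1)
F*(-19 + G(M(-3), 7)) = 1*(-19 + 7) = 1*(-12) = -12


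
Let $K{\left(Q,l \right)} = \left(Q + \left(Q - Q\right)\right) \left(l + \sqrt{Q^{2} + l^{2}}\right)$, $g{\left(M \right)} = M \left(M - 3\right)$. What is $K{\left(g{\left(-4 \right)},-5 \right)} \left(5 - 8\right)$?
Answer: $420 - 84 \sqrt{809} \approx -1969.2$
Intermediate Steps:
$g{\left(M \right)} = M \left(-3 + M\right)$
$K{\left(Q,l \right)} = Q \left(l + \sqrt{Q^{2} + l^{2}}\right)$ ($K{\left(Q,l \right)} = \left(Q + 0\right) \left(l + \sqrt{Q^{2} + l^{2}}\right) = Q \left(l + \sqrt{Q^{2} + l^{2}}\right)$)
$K{\left(g{\left(-4 \right)},-5 \right)} \left(5 - 8\right) = - 4 \left(-3 - 4\right) \left(-5 + \sqrt{\left(- 4 \left(-3 - 4\right)\right)^{2} + \left(-5\right)^{2}}\right) \left(5 - 8\right) = \left(-4\right) \left(-7\right) \left(-5 + \sqrt{\left(\left(-4\right) \left(-7\right)\right)^{2} + 25}\right) \left(-3\right) = 28 \left(-5 + \sqrt{28^{2} + 25}\right) \left(-3\right) = 28 \left(-5 + \sqrt{784 + 25}\right) \left(-3\right) = 28 \left(-5 + \sqrt{809}\right) \left(-3\right) = \left(-140 + 28 \sqrt{809}\right) \left(-3\right) = 420 - 84 \sqrt{809}$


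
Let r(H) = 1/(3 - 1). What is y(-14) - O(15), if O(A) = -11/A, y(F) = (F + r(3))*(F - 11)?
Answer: 10147/30 ≈ 338.23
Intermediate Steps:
r(H) = 1/2
y(F) = (1/2 + F)*(-11 + F) (y(F) = (F + 1/2)*(F - 11) = (1/2 + F)*(-11 + F))
y(-14) - O(15) = (-11/2 + (-14)**2 - 21/2*(-14)) - (-11)/15 = (-11/2 + 196 + 147) - (-11)/15 = 675/2 - 1*(-11/15) = 675/2 + 11/15 = 10147/30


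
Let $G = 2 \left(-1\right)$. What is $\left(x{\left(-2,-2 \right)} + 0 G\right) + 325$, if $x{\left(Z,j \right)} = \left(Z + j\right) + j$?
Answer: $319$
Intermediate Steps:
$G = -2$
$x{\left(Z,j \right)} = Z + 2 j$
$\left(x{\left(-2,-2 \right)} + 0 G\right) + 325 = \left(\left(-2 + 2 \left(-2\right)\right) + 0 \left(-2\right)\right) + 325 = \left(\left(-2 - 4\right) + 0\right) + 325 = \left(-6 + 0\right) + 325 = -6 + 325 = 319$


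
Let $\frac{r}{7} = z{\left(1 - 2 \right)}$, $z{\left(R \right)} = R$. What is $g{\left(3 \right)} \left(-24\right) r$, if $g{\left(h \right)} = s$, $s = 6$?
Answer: $1008$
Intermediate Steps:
$r = -7$ ($r = 7 \left(1 - 2\right) = 7 \left(-1\right) = -7$)
$g{\left(h \right)} = 6$
$g{\left(3 \right)} \left(-24\right) r = 6 \left(-24\right) \left(-7\right) = \left(-144\right) \left(-7\right) = 1008$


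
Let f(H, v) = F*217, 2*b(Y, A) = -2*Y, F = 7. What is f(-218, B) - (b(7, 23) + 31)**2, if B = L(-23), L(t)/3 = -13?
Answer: 943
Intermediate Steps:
L(t) = -39 (L(t) = 3*(-13) = -39)
B = -39
b(Y, A) = -Y (b(Y, A) = (-2*Y)/2 = -Y)
f(H, v) = 1519 (f(H, v) = 7*217 = 1519)
f(-218, B) - (b(7, 23) + 31)**2 = 1519 - (-1*7 + 31)**2 = 1519 - (-7 + 31)**2 = 1519 - 1*24**2 = 1519 - 1*576 = 1519 - 576 = 943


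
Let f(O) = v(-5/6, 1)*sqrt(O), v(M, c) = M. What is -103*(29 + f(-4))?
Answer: -2987 + 515*I/3 ≈ -2987.0 + 171.67*I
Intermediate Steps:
f(O) = -5*sqrt(O)/6 (f(O) = (-5/6)*sqrt(O) = (-5*1/6)*sqrt(O) = -5*sqrt(O)/6)
-103*(29 + f(-4)) = -103*(29 - 5*I/3) = -2987 + 515*I/3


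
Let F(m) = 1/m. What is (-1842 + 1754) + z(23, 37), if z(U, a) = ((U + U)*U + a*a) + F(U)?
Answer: 53798/23 ≈ 2339.0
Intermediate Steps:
z(U, a) = 1/U + a² + 2*U² (z(U, a) = ((U + U)*U + a*a) + 1/U = ((2*U)*U + a²) + 1/U = (2*U² + a²) + 1/U = (a² + 2*U²) + 1/U = 1/U + a² + 2*U²)
(-1842 + 1754) + z(23, 37) = (-1842 + 1754) + (1/23 + 37² + 2*23²) = -88 + (1/23 + 1369 + 2*529) = -88 + (1/23 + 1369 + 1058) = -88 + 55822/23 = 53798/23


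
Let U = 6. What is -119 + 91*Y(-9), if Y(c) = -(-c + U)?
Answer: -1484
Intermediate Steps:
Y(c) = -6 + c (Y(c) = -(-c + 6) = -(6 - c) = -6 + c)
-119 + 91*Y(-9) = -119 + 91*(-6 - 9) = -119 + 91*(-15) = -119 - 1365 = -1484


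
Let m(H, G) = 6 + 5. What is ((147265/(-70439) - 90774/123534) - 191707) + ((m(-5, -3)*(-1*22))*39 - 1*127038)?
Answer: -158652529382403/483422857 ≈ -3.2819e+5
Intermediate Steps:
m(H, G) = 11
((147265/(-70439) - 90774/123534) - 191707) + ((m(-5, -3)*(-1*22))*39 - 1*127038) = ((147265/(-70439) - 90774/123534) - 191707) + ((11*(-1*22))*39 - 1*127038) = ((147265*(-1/70439) - 90774*1/123534) - 191707) + ((11*(-22))*39 - 127038) = ((-147265/70439 - 5043/6863) - 191707) + (-242*39 - 127038) = (-1365903572/483422857 - 191707) + (-9438 - 127038) = -92676911550471/483422857 - 136476 = -158652529382403/483422857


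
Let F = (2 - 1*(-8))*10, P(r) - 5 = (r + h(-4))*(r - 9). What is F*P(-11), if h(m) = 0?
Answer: 22500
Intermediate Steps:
P(r) = 5 + r*(-9 + r) (P(r) = 5 + (r + 0)*(r - 9) = 5 + r*(-9 + r))
F = 100 (F = (2 + 8)*10 = 10*10 = 100)
F*P(-11) = 100*(5 + (-11)**2 - 9*(-11)) = 100*(5 + 121 + 99) = 100*225 = 22500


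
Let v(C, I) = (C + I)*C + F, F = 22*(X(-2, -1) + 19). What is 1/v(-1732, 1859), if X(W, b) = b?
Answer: -1/219568 ≈ -4.5544e-6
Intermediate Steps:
F = 396 (F = 22*(-1 + 19) = 22*18 = 396)
v(C, I) = 396 + C*(C + I) (v(C, I) = (C + I)*C + 396 = C*(C + I) + 396 = 396 + C*(C + I))
1/v(-1732, 1859) = 1/(396 + (-1732)**2 - 1732*1859) = 1/(396 + 2999824 - 3219788) = 1/(-219568) = -1/219568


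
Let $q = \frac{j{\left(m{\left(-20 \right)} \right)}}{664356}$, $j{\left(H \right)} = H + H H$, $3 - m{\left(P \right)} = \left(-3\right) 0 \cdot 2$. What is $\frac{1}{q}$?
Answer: $55363$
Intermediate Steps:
$m{\left(P \right)} = 3$ ($m{\left(P \right)} = 3 - \left(-3\right) 0 \cdot 2 = 3 - 0 \cdot 2 = 3 - 0 = 3 + 0 = 3$)
$j{\left(H \right)} = H + H^{2}$
$q = \frac{1}{55363}$ ($q = \frac{3 \left(1 + 3\right)}{664356} = 3 \cdot 4 \cdot \frac{1}{664356} = 12 \cdot \frac{1}{664356} = \frac{1}{55363} \approx 1.8063 \cdot 10^{-5}$)
$\frac{1}{q} = \frac{1}{\frac{1}{55363}} = 55363$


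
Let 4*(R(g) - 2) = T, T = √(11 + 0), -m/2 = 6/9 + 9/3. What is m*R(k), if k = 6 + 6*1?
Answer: -44/3 - 11*√11/6 ≈ -20.747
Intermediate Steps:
k = 12 (k = 6 + 6 = 12)
m = -22/3 (m = -2*(6/9 + 9/3) = -2*(6*(⅑) + 9*(⅓)) = -2*(⅔ + 3) = -2*11/3 = -22/3 ≈ -7.3333)
T = √11 ≈ 3.3166
R(g) = 2 + √11/4
m*R(k) = -22*(2 + √11/4)/3 = -44/3 - 11*√11/6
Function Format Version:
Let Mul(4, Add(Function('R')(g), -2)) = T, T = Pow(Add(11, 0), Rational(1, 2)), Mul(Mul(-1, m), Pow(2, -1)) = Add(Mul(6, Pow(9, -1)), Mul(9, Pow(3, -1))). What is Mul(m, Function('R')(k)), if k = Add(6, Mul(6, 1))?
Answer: Add(Rational(-44, 3), Mul(Rational(-11, 6), Pow(11, Rational(1, 2)))) ≈ -20.747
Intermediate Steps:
k = 12 (k = Add(6, 6) = 12)
m = Rational(-22, 3) (m = Mul(-2, Add(Mul(6, Pow(9, -1)), Mul(9, Pow(3, -1)))) = Mul(-2, Add(Mul(6, Rational(1, 9)), Mul(9, Rational(1, 3)))) = Mul(-2, Add(Rational(2, 3), 3)) = Mul(-2, Rational(11, 3)) = Rational(-22, 3) ≈ -7.3333)
T = Pow(11, Rational(1, 2)) ≈ 3.3166
Function('R')(g) = Add(2, Mul(Rational(1, 4), Pow(11, Rational(1, 2))))
Mul(m, Function('R')(k)) = Mul(Rational(-22, 3), Add(2, Mul(Rational(1, 4), Pow(11, Rational(1, 2))))) = Add(Rational(-44, 3), Mul(Rational(-11, 6), Pow(11, Rational(1, 2))))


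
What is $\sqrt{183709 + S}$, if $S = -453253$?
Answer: $2 i \sqrt{67386} \approx 519.18 i$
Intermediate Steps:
$\sqrt{183709 + S} = \sqrt{183709 - 453253} = \sqrt{-269544} = 2 i \sqrt{67386}$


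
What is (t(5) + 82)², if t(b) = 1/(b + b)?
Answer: 674041/100 ≈ 6740.4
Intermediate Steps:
t(b) = 1/(2*b)
(t(5) + 82)² = ((½)/5 + 82)² = ((½)*(⅕) + 82)² = (⅒ + 82)² = (821/10)² = 674041/100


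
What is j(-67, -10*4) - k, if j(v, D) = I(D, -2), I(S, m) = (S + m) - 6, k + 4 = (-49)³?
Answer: 117605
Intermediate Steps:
k = -117653 (k = -4 + (-49)³ = -4 - 117649 = -117653)
I(S, m) = -6 + S + m
j(v, D) = -8 + D (j(v, D) = -6 + D - 2 = -8 + D)
j(-67, -10*4) - k = (-8 - 10*4) - 1*(-117653) = (-8 - 40) + 117653 = -48 + 117653 = 117605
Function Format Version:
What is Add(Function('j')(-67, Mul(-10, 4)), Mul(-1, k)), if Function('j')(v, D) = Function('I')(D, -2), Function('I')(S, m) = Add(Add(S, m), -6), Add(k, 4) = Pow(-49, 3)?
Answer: 117605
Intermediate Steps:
k = -117653 (k = Add(-4, Pow(-49, 3)) = Add(-4, -117649) = -117653)
Function('I')(S, m) = Add(-6, S, m)
Function('j')(v, D) = Add(-8, D) (Function('j')(v, D) = Add(-6, D, -2) = Add(-8, D))
Add(Function('j')(-67, Mul(-10, 4)), Mul(-1, k)) = Add(Add(-8, Mul(-10, 4)), Mul(-1, -117653)) = Add(Add(-8, -40), 117653) = Add(-48, 117653) = 117605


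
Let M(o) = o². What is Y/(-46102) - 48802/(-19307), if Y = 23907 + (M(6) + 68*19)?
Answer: 251808237/127155902 ≈ 1.9803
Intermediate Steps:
Y = 25235 (Y = 23907 + (6² + 68*19) = 23907 + (36 + 1292) = 23907 + 1328 = 25235)
Y/(-46102) - 48802/(-19307) = 25235/(-46102) - 48802/(-19307) = 25235*(-1/46102) - 48802*(-1/19307) = -3605/6586 + 48802/19307 = 251808237/127155902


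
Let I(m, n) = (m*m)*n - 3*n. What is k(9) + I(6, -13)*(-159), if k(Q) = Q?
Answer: 68220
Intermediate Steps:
I(m, n) = -3*n + n*m² (I(m, n) = m²*n - 3*n = n*m² - 3*n = -3*n + n*m²)
k(9) + I(6, -13)*(-159) = 9 - 13*(-3 + 6²)*(-159) = 9 - 13*(-3 + 36)*(-159) = 9 - 13*33*(-159) = 9 - 429*(-159) = 9 + 68211 = 68220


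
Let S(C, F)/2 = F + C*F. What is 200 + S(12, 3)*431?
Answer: 33818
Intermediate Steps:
S(C, F) = 2*F + 2*C*F (S(C, F) = 2*(F + C*F) = 2*F + 2*C*F)
200 + S(12, 3)*431 = 200 + (2*3*(1 + 12))*431 = 200 + (2*3*13)*431 = 200 + 78*431 = 200 + 33618 = 33818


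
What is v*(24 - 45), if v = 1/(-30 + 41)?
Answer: -21/11 ≈ -1.9091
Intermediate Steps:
v = 1/11 ≈ 0.090909
v*(24 - 45) = (24 - 45)/11 = (1/11)*(-21) = -21/11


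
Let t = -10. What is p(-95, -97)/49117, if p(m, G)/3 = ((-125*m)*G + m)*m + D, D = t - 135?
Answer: 328311015/49117 ≈ 6684.3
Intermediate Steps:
D = -145 (D = -10 - 135 = -145)
p(m, G) = -435 + 3*m*(m - 125*G*m) (p(m, G) = 3*(((-125*m)*G + m)*m - 145) = 3*((-125*G*m + m)*m - 145) = 3*((m - 125*G*m)*m - 145) = 3*(m*(m - 125*G*m) - 145) = 3*(-145 + m*(m - 125*G*m)) = -435 + 3*m*(m - 125*G*m))
p(-95, -97)/49117 = (-435 + 3*(-95)² - 375*(-97)*(-95)²)/49117 = (-435 + 3*9025 - 375*(-97)*9025)*(1/49117) = (-435 + 27075 + 328284375)*(1/49117) = 328311015*(1/49117) = 328311015/49117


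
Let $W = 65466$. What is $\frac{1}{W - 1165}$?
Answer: $\frac{1}{64301} \approx 1.5552 \cdot 10^{-5}$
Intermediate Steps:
$\frac{1}{W - 1165} = \frac{1}{65466 - 1165} = \frac{1}{64301}$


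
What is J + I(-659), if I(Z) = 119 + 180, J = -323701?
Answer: -323402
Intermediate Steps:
I(Z) = 299
J + I(-659) = -323701 + 299 = -323402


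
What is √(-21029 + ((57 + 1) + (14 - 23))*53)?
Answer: 96*I*√2 ≈ 135.76*I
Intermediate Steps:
√(-21029 + ((57 + 1) + (14 - 23))*53) = √(-21029 + (58 - 9)*53) = √(-21029 + 49*53) = √(-21029 + 2597) = √(-18432) = 96*I*√2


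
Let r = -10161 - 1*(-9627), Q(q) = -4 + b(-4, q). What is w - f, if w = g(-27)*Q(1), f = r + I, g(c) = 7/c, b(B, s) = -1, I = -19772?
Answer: 548297/27 ≈ 20307.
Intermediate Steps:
Q(q) = -5 (Q(q) = -4 - 1 = -5)
r = -534 (r = -10161 + 9627 = -534)
f = -20306 (f = -534 - 19772 = -20306)
w = 35/27 (w = (7/(-27))*(-5) = (7*(-1/27))*(-5) = -7/27*(-5) = 35/27 ≈ 1.2963)
w - f = 35/27 - 1*(-20306) = 35/27 + 20306 = 548297/27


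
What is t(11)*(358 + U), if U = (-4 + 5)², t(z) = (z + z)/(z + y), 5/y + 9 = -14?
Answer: 90827/124 ≈ 732.48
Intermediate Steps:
y = -5/23 (y = 5/(-9 - 14) = 5/(-23) = 5*(-1/23) = -5/23 ≈ -0.21739)
t(z) = 2*z/(-5/23 + z) (t(z) = (z + z)/(z - 5/23) = (2*z)/(-5/23 + z) = 2*z/(-5/23 + z))
U = 1 (U = 1² = 1)
t(11)*(358 + U) = (46*11/(-5 + 23*11))*(358 + 1) = (46*11/(-5 + 253))*359 = (46*11/248)*359 = (46*11*(1/248))*359 = (253/124)*359 = 90827/124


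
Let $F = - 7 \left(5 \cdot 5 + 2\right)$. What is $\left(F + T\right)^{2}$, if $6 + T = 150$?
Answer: $2025$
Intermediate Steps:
$T = 144$ ($T = -6 + 150 = 144$)
$F = -189$ ($F = - 7 \left(25 + 2\right) = \left(-7\right) 27 = -189$)
$\left(F + T\right)^{2} = \left(-189 + 144\right)^{2} = \left(-45\right)^{2} = 2025$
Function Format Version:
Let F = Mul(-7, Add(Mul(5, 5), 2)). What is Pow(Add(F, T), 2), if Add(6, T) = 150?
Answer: 2025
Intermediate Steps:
T = 144 (T = Add(-6, 150) = 144)
F = -189 (F = Mul(-7, Add(25, 2)) = Mul(-7, 27) = -189)
Pow(Add(F, T), 2) = Pow(Add(-189, 144), 2) = Pow(-45, 2) = 2025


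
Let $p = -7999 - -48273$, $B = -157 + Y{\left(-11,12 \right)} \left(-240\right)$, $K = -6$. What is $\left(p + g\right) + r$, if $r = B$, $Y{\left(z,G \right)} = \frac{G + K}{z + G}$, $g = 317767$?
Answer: $356444$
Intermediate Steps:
$Y{\left(z,G \right)} = \frac{-6 + G}{G + z}$ ($Y{\left(z,G \right)} = \frac{G - 6}{z + G} = \frac{-6 + G}{G + z}$)
$B = -1597$ ($B = -157 + \frac{-6 + 12}{12 - 11} \left(-240\right) = -157 + 1^{-1} \cdot 6 \left(-240\right) = -157 + 1 \cdot 6 \left(-240\right) = -157 + 6 \left(-240\right) = -157 - 1440 = -1597$)
$p = 40274$ ($p = -7999 + 48273 = 40274$)
$r = -1597$
$\left(p + g\right) + r = \left(40274 + 317767\right) - 1597 = 358041 - 1597 = 356444$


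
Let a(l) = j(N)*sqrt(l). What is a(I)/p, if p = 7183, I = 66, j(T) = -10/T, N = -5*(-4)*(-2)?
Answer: sqrt(66)/28732 ≈ 0.00028275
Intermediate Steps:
N = -40 (N = 20*(-2) = -40)
a(l) = sqrt(l)/4 (a(l) = (-10/(-40))*sqrt(l) = (-10*(-1/40))*sqrt(l) = sqrt(l)/4)
a(I)/p = (sqrt(66)/4)/7183 = (sqrt(66)/4)*(1/7183) = sqrt(66)/28732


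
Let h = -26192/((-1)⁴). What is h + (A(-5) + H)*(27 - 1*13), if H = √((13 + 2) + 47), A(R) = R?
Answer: -26262 + 14*√62 ≈ -26152.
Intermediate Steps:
h = -26192 (h = -26192/1 = -26192*1 = -26192)
H = √62 (H = √(15 + 47) = √62 ≈ 7.8740)
h + (A(-5) + H)*(27 - 1*13) = -26192 + (-5 + √62)*(27 - 1*13) = -26192 + (-5 + √62)*(27 - 13) = -26192 + (-5 + √62)*14 = -26192 + (-70 + 14*√62) = -26262 + 14*√62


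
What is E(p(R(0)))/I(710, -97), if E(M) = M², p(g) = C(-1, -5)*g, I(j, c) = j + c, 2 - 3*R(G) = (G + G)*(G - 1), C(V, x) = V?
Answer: 4/5517 ≈ 0.00072503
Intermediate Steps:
R(G) = ⅔ - 2*G*(-1 + G)/3 (R(G) = ⅔ - (G + G)*(G - 1)/3 = ⅔ - 2*G*(-1 + G)/3)
I(j, c) = c + j
p(g) = -g
E(p(R(0)))/I(710, -97) = (-(⅔ - ⅔*0² + (⅔)*0))²/(-97 + 710) = (-(⅔ - ⅔*0 + 0))²/613 = (-(⅔ + 0 + 0))²*(1/613) = (-1*⅔)²*(1/613) = (-⅔)²*(1/613) = (4/9)*(1/613) = 4/5517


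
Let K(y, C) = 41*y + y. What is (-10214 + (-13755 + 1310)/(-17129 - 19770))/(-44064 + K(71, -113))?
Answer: 125624647/505294906 ≈ 0.24862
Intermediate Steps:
K(y, C) = 42*y
(-10214 + (-13755 + 1310)/(-17129 - 19770))/(-44064 + K(71, -113)) = (-10214 + (-13755 + 1310)/(-17129 - 19770))/(-44064 + 42*71) = (-10214 - 12445/(-36899))/(-44064 + 2982) = (-10214 - 12445*(-1/36899))/(-41082) = (-10214 + 12445/36899)*(-1/41082) = -376873941/36899*(-1/41082) = 125624647/505294906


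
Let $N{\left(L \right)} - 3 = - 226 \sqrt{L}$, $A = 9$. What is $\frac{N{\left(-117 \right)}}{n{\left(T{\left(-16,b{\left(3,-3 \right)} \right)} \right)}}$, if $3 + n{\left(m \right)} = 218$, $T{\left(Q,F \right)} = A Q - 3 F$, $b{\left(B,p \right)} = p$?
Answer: $\frac{3}{215} - \frac{678 i \sqrt{13}}{215} \approx 0.013953 - 11.37 i$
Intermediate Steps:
$N{\left(L \right)} = 3 - 226 \sqrt{L}$
$T{\left(Q,F \right)} = - 3 F + 9 Q$ ($T{\left(Q,F \right)} = 9 Q - 3 F = - 3 F + 9 Q$)
$n{\left(m \right)} = 215$ ($n{\left(m \right)} = -3 + 218 = 215$)
$\frac{N{\left(-117 \right)}}{n{\left(T{\left(-16,b{\left(3,-3 \right)} \right)} \right)}} = \frac{3 - 226 \sqrt{-117}}{215} = \left(3 - 226 \cdot 3 i \sqrt{13}\right) \frac{1}{215} = \left(3 - 678 i \sqrt{13}\right) \frac{1}{215} = \frac{3}{215} - \frac{678 i \sqrt{13}}{215}$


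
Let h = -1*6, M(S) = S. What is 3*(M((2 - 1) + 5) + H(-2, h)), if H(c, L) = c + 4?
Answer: 24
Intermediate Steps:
h = -6
H(c, L) = 4 + c
3*(M((2 - 1) + 5) + H(-2, h)) = 3*(((2 - 1) + 5) + (4 - 2)) = 3*((1 + 5) + 2) = 3*(6 + 2) = 3*8 = 24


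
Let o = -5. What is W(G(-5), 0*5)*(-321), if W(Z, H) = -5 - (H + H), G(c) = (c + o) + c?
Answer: 1605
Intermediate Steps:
G(c) = -5 + 2*c (G(c) = (c - 5) + c = (-5 + c) + c = -5 + 2*c)
W(Z, H) = -5 - 2*H
W(G(-5), 0*5)*(-321) = (-5 - 0*5)*(-321) = (-5 - 2*0)*(-321) = (-5 + 0)*(-321) = -5*(-321) = 1605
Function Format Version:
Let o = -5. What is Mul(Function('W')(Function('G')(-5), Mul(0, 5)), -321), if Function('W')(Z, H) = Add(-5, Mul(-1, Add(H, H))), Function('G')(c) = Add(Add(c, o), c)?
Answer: 1605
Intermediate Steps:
Function('G')(c) = Add(-5, Mul(2, c)) (Function('G')(c) = Add(Add(c, -5), c) = Add(Add(-5, c), c) = Add(-5, Mul(2, c)))
Function('W')(Z, H) = Add(-5, Mul(-2, H)) (Function('W')(Z, H) = Add(-5, Mul(-1, Mul(2, H))) = Add(-5, Mul(-2, H)))
Mul(Function('W')(Function('G')(-5), Mul(0, 5)), -321) = Mul(Add(-5, Mul(-2, Mul(0, 5))), -321) = Mul(Add(-5, Mul(-2, 0)), -321) = Mul(Add(-5, 0), -321) = Mul(-5, -321) = 1605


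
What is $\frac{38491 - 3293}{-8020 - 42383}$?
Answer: $- \frac{35198}{50403} \approx -0.69833$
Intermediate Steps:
$\frac{38491 - 3293}{-8020 - 42383} = \frac{38491 - 3293}{-50403} = 35198 \left(- \frac{1}{50403}\right) = - \frac{35198}{50403}$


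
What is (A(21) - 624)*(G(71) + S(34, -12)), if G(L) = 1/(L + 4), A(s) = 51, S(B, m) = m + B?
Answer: -315341/25 ≈ -12614.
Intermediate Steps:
S(B, m) = B + m
G(L) = 1/(4 + L)
(A(21) - 624)*(G(71) + S(34, -12)) = (51 - 624)*(1/(4 + 71) + (34 - 12)) = -573*(1/75 + 22) = -573*1651/75 = -315341/25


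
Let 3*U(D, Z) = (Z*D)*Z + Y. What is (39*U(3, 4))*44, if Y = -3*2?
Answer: 24024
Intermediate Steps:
Y = -6
U(D, Z) = -2 + D*Z²/3 (U(D, Z) = ((Z*D)*Z - 6)/3 = ((D*Z)*Z - 6)/3 = (D*Z² - 6)/3 = (-6 + D*Z²)/3 = -2 + D*Z²/3)
(39*U(3, 4))*44 = (39*(-2 + (⅓)*3*4²))*44 = (39*(-2 + (⅓)*3*16))*44 = (39*(-2 + 16))*44 = (39*14)*44 = 546*44 = 24024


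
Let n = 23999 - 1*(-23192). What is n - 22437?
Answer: 24754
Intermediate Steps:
n = 47191 (n = 23999 + 23192 = 47191)
n - 22437 = 47191 - 22437 = 24754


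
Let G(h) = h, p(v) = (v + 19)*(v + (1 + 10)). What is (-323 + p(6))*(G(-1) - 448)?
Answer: -45798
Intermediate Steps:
p(v) = (11 + v)*(19 + v) (p(v) = (19 + v)*(v + 11) = (19 + v)*(11 + v) = (11 + v)*(19 + v))
(-323 + p(6))*(G(-1) - 448) = (-323 + (209 + 6² + 30*6))*(-1 - 448) = (-323 + (209 + 36 + 180))*(-449) = (-323 + 425)*(-449) = 102*(-449) = -45798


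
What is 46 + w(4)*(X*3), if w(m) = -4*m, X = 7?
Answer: -290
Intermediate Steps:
46 + w(4)*(X*3) = 46 + (-4*4)*(7*3) = 46 - 16*21 = 46 - 336 = -290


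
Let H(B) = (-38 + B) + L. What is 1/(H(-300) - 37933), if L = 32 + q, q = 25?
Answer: -1/38214 ≈ -2.6168e-5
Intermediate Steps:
L = 57 (L = 32 + 25 = 57)
H(B) = 19 + B (H(B) = (-38 + B) + 57 = 19 + B)
1/(H(-300) - 37933) = 1/((19 - 300) - 37933) = 1/(-281 - 37933) = 1/(-38214) = -1/38214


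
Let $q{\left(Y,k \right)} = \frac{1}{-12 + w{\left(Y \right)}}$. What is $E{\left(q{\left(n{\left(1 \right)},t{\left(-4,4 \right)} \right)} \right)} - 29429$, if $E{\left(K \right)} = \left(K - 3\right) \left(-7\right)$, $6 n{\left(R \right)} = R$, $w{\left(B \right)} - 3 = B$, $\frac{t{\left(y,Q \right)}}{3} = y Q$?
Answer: $- \frac{1558582}{53} \approx -29407.0$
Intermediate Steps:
$t{\left(y,Q \right)} = 3 Q y$ ($t{\left(y,Q \right)} = 3 y Q = 3 Q y$)
$w{\left(B \right)} = 3 + B$
$n{\left(R \right)} = \frac{R}{6}$
$q{\left(Y,k \right)} = \frac{1}{-9 + Y}$ ($q{\left(Y,k \right)} = \frac{1}{-12 + \left(3 + Y\right)} = \frac{1}{-9 + Y}$)
$E{\left(K \right)} = 21 - 7 K$ ($E{\left(K \right)} = \left(-3 + K\right) \left(-7\right) = 21 - 7 K$)
$E{\left(q{\left(n{\left(1 \right)},t{\left(-4,4 \right)} \right)} \right)} - 29429 = \left(21 - \frac{7}{-9 + \frac{1}{6} \cdot 1}\right) - 29429 = \left(21 - \frac{7}{-9 + \frac{1}{6}}\right) - 29429 = \left(21 - \frac{7}{- \frac{53}{6}}\right) - 29429 = \left(21 - - \frac{42}{53}\right) - 29429 = \left(21 + \frac{42}{53}\right) - 29429 = \frac{1155}{53} - 29429 = - \frac{1558582}{53}$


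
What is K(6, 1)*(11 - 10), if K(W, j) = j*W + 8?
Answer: 14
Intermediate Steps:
K(W, j) = 8 + W*j (K(W, j) = W*j + 8 = 8 + W*j)
K(6, 1)*(11 - 10) = (8 + 6*1)*(11 - 10) = (8 + 6)*1 = 14*1 = 14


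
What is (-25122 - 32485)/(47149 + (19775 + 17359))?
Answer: -57607/84283 ≈ -0.68349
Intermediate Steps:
(-25122 - 32485)/(47149 + (19775 + 17359)) = -57607/(47149 + 37134) = -57607/84283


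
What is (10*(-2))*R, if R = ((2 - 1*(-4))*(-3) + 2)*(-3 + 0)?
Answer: -960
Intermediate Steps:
R = 48 (R = ((2 + 4)*(-3) + 2)*(-3) = (6*(-3) + 2)*(-3) = (-18 + 2)*(-3) = -16*(-3) = 48)
(10*(-2))*R = (10*(-2))*48 = -20*48 = -960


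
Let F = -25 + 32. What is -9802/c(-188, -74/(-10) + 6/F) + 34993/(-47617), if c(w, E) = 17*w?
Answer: 10438359/4475998 ≈ 2.3321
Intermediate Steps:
F = 7
-9802/c(-188, -74/(-10) + 6/F) + 34993/(-47617) = -9802/(17*(-188)) + 34993/(-47617) = -9802/(-3196) + 34993*(-1/47617) = -9802*(-1/3196) - 34993/47617 = 4901/1598 - 34993/47617 = 10438359/4475998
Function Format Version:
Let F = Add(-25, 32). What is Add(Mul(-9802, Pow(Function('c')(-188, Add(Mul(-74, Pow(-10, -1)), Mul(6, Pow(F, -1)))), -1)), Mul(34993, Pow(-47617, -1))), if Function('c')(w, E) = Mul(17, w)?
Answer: Rational(10438359, 4475998) ≈ 2.3321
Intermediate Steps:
F = 7
Add(Mul(-9802, Pow(Function('c')(-188, Add(Mul(-74, Pow(-10, -1)), Mul(6, Pow(F, -1)))), -1)), Mul(34993, Pow(-47617, -1))) = Add(Mul(-9802, Pow(Mul(17, -188), -1)), Mul(34993, Pow(-47617, -1))) = Add(Mul(-9802, Pow(-3196, -1)), Mul(34993, Rational(-1, 47617))) = Add(Mul(-9802, Rational(-1, 3196)), Rational(-34993, 47617)) = Add(Rational(4901, 1598), Rational(-34993, 47617)) = Rational(10438359, 4475998)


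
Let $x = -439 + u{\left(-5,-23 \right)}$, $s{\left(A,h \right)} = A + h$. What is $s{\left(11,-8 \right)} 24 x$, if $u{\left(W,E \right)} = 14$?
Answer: $-30600$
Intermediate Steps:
$x = -425$ ($x = -439 + 14 = -425$)
$s{\left(11,-8 \right)} 24 x = \left(11 - 8\right) 24 \left(-425\right) = 3 \cdot 24 \left(-425\right) = 72 \left(-425\right) = -30600$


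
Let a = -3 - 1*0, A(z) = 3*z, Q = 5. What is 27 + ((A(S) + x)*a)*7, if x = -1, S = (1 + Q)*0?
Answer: 48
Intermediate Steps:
S = 0 (S = (1 + 5)*0 = 6*0 = 0)
a = -3 (a = -3 + 0 = -3)
27 + ((A(S) + x)*a)*7 = 27 + ((3*0 - 1)*(-3))*7 = 27 + ((0 - 1)*(-3))*7 = 27 - 1*(-3)*7 = 27 + 3*7 = 27 + 21 = 48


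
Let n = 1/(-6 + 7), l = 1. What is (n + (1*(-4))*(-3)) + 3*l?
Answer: 16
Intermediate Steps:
n = 1 (n = 1/1 = 1)
(n + (1*(-4))*(-3)) + 3*l = (1 + (1*(-4))*(-3)) + 3*1 = (1 - 4*(-3)) + 3 = (1 + 12) + 3 = 13 + 3 = 16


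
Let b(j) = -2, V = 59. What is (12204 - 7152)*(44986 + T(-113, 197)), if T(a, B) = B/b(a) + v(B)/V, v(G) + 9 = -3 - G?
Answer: 13378471482/59 ≈ 2.2675e+8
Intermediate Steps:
v(G) = -12 - G (v(G) = -9 + (-3 - G) = -12 - G)
T(a, B) = -12/59 - 61*B/118 (T(a, B) = B/(-2) + (-12 - B)/59 = B*(-½) + (-12 - B)*(1/59) = -B/2 + (-12/59 - B/59) = -12/59 - 61*B/118)
(12204 - 7152)*(44986 + T(-113, 197)) = (12204 - 7152)*(44986 + (-12/59 - 61/118*197)) = 5052*(44986 + (-12/59 - 12017/118)) = 5052*(44986 - 12041/118) = 5052*(5296307/118) = 13378471482/59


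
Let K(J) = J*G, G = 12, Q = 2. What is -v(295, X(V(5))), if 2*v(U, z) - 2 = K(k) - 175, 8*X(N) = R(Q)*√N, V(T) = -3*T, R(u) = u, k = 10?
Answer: 53/2 ≈ 26.500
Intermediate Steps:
X(N) = √N/4 (X(N) = (2*√N)/8 = √N/4)
K(J) = 12*J (K(J) = J*12 = 12*J)
v(U, z) = -53/2 (v(U, z) = 1 + (12*10 - 175)/2 = 1 + (120 - 175)/2 = 1 + (½)*(-55) = 1 - 55/2 = -53/2)
-v(295, X(V(5))) = -1*(-53/2) = 53/2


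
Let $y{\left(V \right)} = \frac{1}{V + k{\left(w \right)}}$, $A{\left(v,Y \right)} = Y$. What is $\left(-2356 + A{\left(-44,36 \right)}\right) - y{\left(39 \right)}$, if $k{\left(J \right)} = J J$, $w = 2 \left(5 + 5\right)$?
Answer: $- \frac{1018481}{439} \approx -2320.0$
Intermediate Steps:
$w = 20$ ($w = 2 \cdot 10 = 20$)
$k{\left(J \right)} = J^{2}$
$y{\left(V \right)} = \frac{1}{400 + V}$ ($y{\left(V \right)} = \frac{1}{V + 20^{2}} = \frac{1}{V + 400} = \frac{1}{400 + V}$)
$\left(-2356 + A{\left(-44,36 \right)}\right) - y{\left(39 \right)} = \left(-2356 + 36\right) - \frac{1}{400 + 39} = -2320 - \frac{1}{439} = - \frac{1018481}{439}$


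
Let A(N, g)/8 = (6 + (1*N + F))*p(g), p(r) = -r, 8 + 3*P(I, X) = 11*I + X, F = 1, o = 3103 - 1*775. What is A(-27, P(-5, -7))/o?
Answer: -1400/873 ≈ -1.6037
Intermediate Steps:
o = 2328 (o = 3103 - 775 = 2328)
P(I, X) = -8/3 + X/3 + 11*I/3 (P(I, X) = -8/3 + (11*I + X)/3 = -8/3 + (X + 11*I)/3 = -8/3 + (X/3 + 11*I/3) = -8/3 + X/3 + 11*I/3)
A(N, g) = -8*g*(7 + N) (A(N, g) = 8*((6 + (1*N + 1))*(-g)) = 8*((6 + (N + 1))*(-g)) = 8*((6 + (1 + N))*(-g)) = 8*((7 + N)*(-g)) = 8*(-g*(7 + N)) = -8*g*(7 + N))
A(-27, P(-5, -7))/o = -8*(-8/3 + (⅓)*(-7) + (11/3)*(-5))*(7 - 27)/2328 = -8*(-8/3 - 7/3 - 55/3)*(-20)*(1/2328) = -8*(-70/3)*(-20)*(1/2328) = -11200/3*1/2328 = -1400/873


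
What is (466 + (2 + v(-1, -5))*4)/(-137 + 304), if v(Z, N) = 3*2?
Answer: 498/167 ≈ 2.9820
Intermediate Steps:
v(Z, N) = 6
(466 + (2 + v(-1, -5))*4)/(-137 + 304) = (466 + (2 + 6)*4)/(-137 + 304) = (466 + 8*4)/167 = (466 + 32)*(1/167) = 498*(1/167) = 498/167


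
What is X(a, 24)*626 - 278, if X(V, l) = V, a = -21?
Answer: -13424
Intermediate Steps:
X(a, 24)*626 - 278 = -21*626 - 278 = -13146 - 278 = -13424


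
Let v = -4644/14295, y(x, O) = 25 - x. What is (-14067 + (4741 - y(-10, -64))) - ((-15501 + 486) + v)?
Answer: 26942858/4765 ≈ 5654.3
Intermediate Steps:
v = -1548/4765 (v = -4644*1/14295 = -1548/4765 ≈ -0.32487)
(-14067 + (4741 - y(-10, -64))) - ((-15501 + 486) + v) = (-14067 + (4741 - (25 - 1*(-10)))) - ((-15501 + 486) - 1548/4765) = (-14067 + (4741 - (25 + 10))) - (-15015 - 1548/4765) = (-14067 + (4741 - 1*35)) - 1*(-71548023/4765) = (-14067 + (4741 - 35)) + 71548023/4765 = (-14067 + 4706) + 71548023/4765 = -9361 + 71548023/4765 = 26942858/4765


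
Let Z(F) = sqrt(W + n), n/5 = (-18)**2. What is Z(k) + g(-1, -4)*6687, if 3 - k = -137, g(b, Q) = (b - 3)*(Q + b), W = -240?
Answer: 133740 + 2*sqrt(345) ≈ 1.3378e+5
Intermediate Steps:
g(b, Q) = (-3 + b)*(Q + b)
k = 140 (k = 3 - 1*(-137) = 3 + 137 = 140)
n = 1620 (n = 5*(-18)**2 = 5*324 = 1620)
Z(F) = 2*sqrt(345) (Z(F) = sqrt(-240 + 1620) = sqrt(1380) = 2*sqrt(345))
Z(k) + g(-1, -4)*6687 = 2*sqrt(345) + ((-1)**2 - 3*(-4) - 3*(-1) - 4*(-1))*6687 = 2*sqrt(345) + (1 + 12 + 3 + 4)*6687 = 2*sqrt(345) + 20*6687 = 2*sqrt(345) + 133740 = 133740 + 2*sqrt(345)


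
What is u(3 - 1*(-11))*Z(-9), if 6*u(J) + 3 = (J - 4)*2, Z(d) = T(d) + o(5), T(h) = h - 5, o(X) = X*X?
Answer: 187/6 ≈ 31.167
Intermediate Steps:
o(X) = X²
T(h) = -5 + h
Z(d) = 20 + d (Z(d) = (-5 + d) + 5² = (-5 + d) + 25 = 20 + d)
u(J) = -11/6 + J/3 (u(J) = -½ + ((J - 4)*2)/6 = -½ + ((-4 + J)*2)/6 = -½ + (-8 + 2*J)/6 = -½ + (-4/3 + J/3) = -11/6 + J/3)
u(3 - 1*(-11))*Z(-9) = (-11/6 + (3 - 1*(-11))/3)*(20 - 9) = (-11/6 + (3 + 11)/3)*11 = (-11/6 + (⅓)*14)*11 = (-11/6 + 14/3)*11 = (17/6)*11 = 187/6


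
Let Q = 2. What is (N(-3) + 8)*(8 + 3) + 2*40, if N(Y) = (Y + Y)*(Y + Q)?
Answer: 234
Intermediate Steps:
N(Y) = 2*Y*(2 + Y) (N(Y) = (Y + Y)*(Y + 2) = (2*Y)*(2 + Y) = 2*Y*(2 + Y))
(N(-3) + 8)*(8 + 3) + 2*40 = (2*(-3)*(2 - 3) + 8)*(8 + 3) + 2*40 = (2*(-3)*(-1) + 8)*11 + 80 = (6 + 8)*11 + 80 = 14*11 + 80 = 154 + 80 = 234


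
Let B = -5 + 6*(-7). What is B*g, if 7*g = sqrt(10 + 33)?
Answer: -47*sqrt(43)/7 ≈ -44.029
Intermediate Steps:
B = -47 (B = -5 - 42 = -47)
g = sqrt(43)/7 (g = sqrt(10 + 33)/7 = sqrt(43)/7 ≈ 0.93678)
B*g = -47*sqrt(43)/7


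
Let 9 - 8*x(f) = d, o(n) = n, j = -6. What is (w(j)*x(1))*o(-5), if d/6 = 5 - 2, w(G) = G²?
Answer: 405/2 ≈ 202.50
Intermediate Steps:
d = 18 (d = 6*(5 - 2) = 6*3 = 18)
x(f) = -9/8 (x(f) = 9/8 - ⅛*18 = 9/8 - 9/4 = -9/8)
(w(j)*x(1))*o(-5) = ((-6)²*(-9/8))*(-5) = (36*(-9/8))*(-5) = -81/2*(-5) = 405/2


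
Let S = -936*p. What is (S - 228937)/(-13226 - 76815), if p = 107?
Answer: 329089/90041 ≈ 3.6549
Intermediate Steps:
S = -100152 (S = -936*107 = -100152)
(S - 228937)/(-13226 - 76815) = (-100152 - 228937)/(-13226 - 76815) = -329089/(-90041) = -329089*(-1/90041) = 329089/90041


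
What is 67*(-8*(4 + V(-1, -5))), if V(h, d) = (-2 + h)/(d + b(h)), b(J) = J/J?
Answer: -2546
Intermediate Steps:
b(J) = 1
V(h, d) = (-2 + h)/(1 + d) (V(h, d) = (-2 + h)/(d + 1) = (-2 + h)/(1 + d))
67*(-8*(4 + V(-1, -5))) = 67*(-8*(4 + (-2 - 1)/(1 - 5))) = 67*(-8*(4 - 3/(-4))) = 67*(-8*(4 - ¼*(-3))) = 67*(-8*(4 + ¾)) = 67*(-8*19/4) = 67*(-38) = -2546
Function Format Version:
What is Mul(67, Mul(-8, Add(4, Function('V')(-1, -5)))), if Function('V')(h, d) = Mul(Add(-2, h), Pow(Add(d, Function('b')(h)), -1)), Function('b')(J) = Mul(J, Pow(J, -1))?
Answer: -2546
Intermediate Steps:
Function('b')(J) = 1
Function('V')(h, d) = Mul(Pow(Add(1, d), -1), Add(-2, h)) (Function('V')(h, d) = Mul(Add(-2, h), Pow(Add(d, 1), -1)) = Mul(Add(-2, h), Pow(Add(1, d), -1)) = Mul(Pow(Add(1, d), -1), Add(-2, h)))
Mul(67, Mul(-8, Add(4, Function('V')(-1, -5)))) = Mul(67, Mul(-8, Add(4, Mul(Pow(Add(1, -5), -1), Add(-2, -1))))) = Mul(67, Mul(-8, Add(4, Mul(Pow(-4, -1), -3)))) = Mul(67, Mul(-8, Add(4, Mul(Rational(-1, 4), -3)))) = Mul(67, Mul(-8, Add(4, Rational(3, 4)))) = Mul(67, Mul(-8, Rational(19, 4))) = Mul(67, -38) = -2546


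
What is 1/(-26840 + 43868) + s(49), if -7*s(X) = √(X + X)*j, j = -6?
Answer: 1/17028 + 6*√2 ≈ 8.4853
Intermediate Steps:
s(X) = 6*√2*√X/7 (s(X) = -√(X + X)*(-6)/7 = -√(2*X)*(-6)/7 = -√2*√X*(-6)/7 = -(-6)*√2*√X/7 = 6*√2*√X/7)
1/(-26840 + 43868) + s(49) = 1/(-26840 + 43868) + 6*√2*√49/7 = 1/17028 + (6/7)*√2*7 = 1/17028 + 6*√2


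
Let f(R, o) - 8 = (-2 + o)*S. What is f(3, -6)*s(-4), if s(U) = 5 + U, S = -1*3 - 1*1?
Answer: 40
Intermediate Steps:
S = -4 (S = -3 - 1 = -4)
f(R, o) = 16 - 4*o (f(R, o) = 8 + (-2 + o)*(-4) = 8 + (8 - 4*o) = 16 - 4*o)
f(3, -6)*s(-4) = (16 - 4*(-6))*(5 - 4) = (16 + 24)*1 = 40*1 = 40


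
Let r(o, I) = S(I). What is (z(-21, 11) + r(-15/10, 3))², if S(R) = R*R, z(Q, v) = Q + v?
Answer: 1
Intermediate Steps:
S(R) = R²
r(o, I) = I²
(z(-21, 11) + r(-15/10, 3))² = ((-21 + 11) + 3²)² = (-10 + 9)² = (-1)² = 1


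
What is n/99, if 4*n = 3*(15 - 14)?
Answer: 1/132 ≈ 0.0075758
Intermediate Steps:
n = ¾ (n = (3*(15 - 14))/4 = (3*1)/4 = (¼)*3 = ¾ ≈ 0.75000)
n/99 = (¾)/99 = (¾)*(1/99) = 1/132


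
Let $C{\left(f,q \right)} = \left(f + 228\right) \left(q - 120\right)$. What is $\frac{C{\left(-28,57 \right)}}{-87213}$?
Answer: $\frac{600}{4153} \approx 0.14447$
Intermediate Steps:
$C{\left(f,q \right)} = \left(-120 + q\right) \left(228 + f\right)$ ($C{\left(f,q \right)} = \left(228 + f\right) \left(-120 + q\right) = \left(-120 + q\right) \left(228 + f\right)$)
$\frac{C{\left(-28,57 \right)}}{-87213} = \frac{-27360 - -3360 + 228 \cdot 57 - 1596}{-87213} = \left(-27360 + 3360 + 12996 - 1596\right) \left(- \frac{1}{87213}\right) = \left(-12600\right) \left(- \frac{1}{87213}\right) = \frac{600}{4153}$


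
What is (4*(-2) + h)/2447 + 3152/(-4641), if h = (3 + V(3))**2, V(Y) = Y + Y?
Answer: -7374151/11356527 ≈ -0.64933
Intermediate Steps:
V(Y) = 2*Y
h = 81 (h = (3 + 2*3)**2 = (3 + 6)**2 = 9**2 = 81)
(4*(-2) + h)/2447 + 3152/(-4641) = (4*(-2) + 81)/2447 + 3152/(-4641) = (-8 + 81)*(1/2447) + 3152*(-1/4641) = 73*(1/2447) - 3152/4641 = 73/2447 - 3152/4641 = -7374151/11356527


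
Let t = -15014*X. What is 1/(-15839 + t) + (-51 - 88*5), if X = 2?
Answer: -22520698/45867 ≈ -491.00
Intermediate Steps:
t = -30028 (t = -15014*2 = -30028)
1/(-15839 + t) + (-51 - 88*5) = 1/(-15839 - 30028) + (-51 - 88*5) = 1/(-45867) + (-51 - 440) = -1/45867 - 491 = -22520698/45867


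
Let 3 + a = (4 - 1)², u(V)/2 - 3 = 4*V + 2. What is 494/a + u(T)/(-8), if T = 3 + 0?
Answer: 937/12 ≈ 78.083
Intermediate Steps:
T = 3
u(V) = 10 + 8*V (u(V) = 6 + 2*(4*V + 2) = 6 + 2*(2 + 4*V) = 6 + (4 + 8*V) = 10 + 8*V)
a = 6 (a = -3 + (4 - 1)² = -3 + 3² = -3 + 9 = 6)
494/a + u(T)/(-8) = 494/6 + (10 + 8*3)/(-8) = 494*(⅙) + (10 + 24)*(-⅛) = 247/3 + 34*(-⅛) = 247/3 - 17/4 = 937/12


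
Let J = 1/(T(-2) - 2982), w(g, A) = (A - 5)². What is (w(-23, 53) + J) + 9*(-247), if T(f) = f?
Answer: 241703/2984 ≈ 81.000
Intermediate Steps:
w(g, A) = (-5 + A)²
J = -1/2984 (J = 1/(-2 - 2982) = 1/(-2984) = -1/2984 ≈ -0.00033512)
(w(-23, 53) + J) + 9*(-247) = ((-5 + 53)² - 1/2984) + 9*(-247) = (48² - 1/2984) - 2223 = (2304 - 1/2984) - 2223 = 6875135/2984 - 2223 = 241703/2984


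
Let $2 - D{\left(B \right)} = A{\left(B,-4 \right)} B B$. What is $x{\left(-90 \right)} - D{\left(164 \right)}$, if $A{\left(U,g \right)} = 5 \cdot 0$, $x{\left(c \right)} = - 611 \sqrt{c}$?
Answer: $-2 - 1833 i \sqrt{10} \approx -2.0 - 5796.5 i$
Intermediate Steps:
$A{\left(U,g \right)} = 0$
$D{\left(B \right)} = 2$ ($D{\left(B \right)} = 2 - 0 B B = 2 - 0 B = 2 - 0 = 2 + 0 = 2$)
$x{\left(-90 \right)} - D{\left(164 \right)} = - 611 \sqrt{-90} - 2 = - 611 \cdot 3 i \sqrt{10} - 2 = - 1833 i \sqrt{10} - 2 = -2 - 1833 i \sqrt{10}$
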